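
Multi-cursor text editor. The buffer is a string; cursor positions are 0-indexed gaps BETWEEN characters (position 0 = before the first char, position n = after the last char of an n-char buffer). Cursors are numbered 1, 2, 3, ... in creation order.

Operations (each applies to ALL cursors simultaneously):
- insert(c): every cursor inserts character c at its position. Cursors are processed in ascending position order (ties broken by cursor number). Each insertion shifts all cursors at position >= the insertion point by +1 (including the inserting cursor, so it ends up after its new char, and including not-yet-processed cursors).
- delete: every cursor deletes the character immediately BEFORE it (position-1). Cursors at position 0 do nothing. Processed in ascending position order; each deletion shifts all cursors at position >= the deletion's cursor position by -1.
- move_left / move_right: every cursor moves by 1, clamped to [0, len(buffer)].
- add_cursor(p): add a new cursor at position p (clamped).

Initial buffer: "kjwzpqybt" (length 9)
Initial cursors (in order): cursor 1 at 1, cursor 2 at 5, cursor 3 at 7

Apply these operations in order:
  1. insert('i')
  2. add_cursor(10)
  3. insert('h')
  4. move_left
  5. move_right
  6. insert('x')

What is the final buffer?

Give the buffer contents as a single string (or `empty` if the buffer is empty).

Answer: kihxjwzpihxqyihhxxbt

Derivation:
After op 1 (insert('i')): buffer="kijwzpiqyibt" (len 12), cursors c1@2 c2@7 c3@10, authorship .1....2..3..
After op 2 (add_cursor(10)): buffer="kijwzpiqyibt" (len 12), cursors c1@2 c2@7 c3@10 c4@10, authorship .1....2..3..
After op 3 (insert('h')): buffer="kihjwzpihqyihhbt" (len 16), cursors c1@3 c2@9 c3@14 c4@14, authorship .11....22..334..
After op 4 (move_left): buffer="kihjwzpihqyihhbt" (len 16), cursors c1@2 c2@8 c3@13 c4@13, authorship .11....22..334..
After op 5 (move_right): buffer="kihjwzpihqyihhbt" (len 16), cursors c1@3 c2@9 c3@14 c4@14, authorship .11....22..334..
After op 6 (insert('x')): buffer="kihxjwzpihxqyihhxxbt" (len 20), cursors c1@4 c2@11 c3@18 c4@18, authorship .111....222..33434..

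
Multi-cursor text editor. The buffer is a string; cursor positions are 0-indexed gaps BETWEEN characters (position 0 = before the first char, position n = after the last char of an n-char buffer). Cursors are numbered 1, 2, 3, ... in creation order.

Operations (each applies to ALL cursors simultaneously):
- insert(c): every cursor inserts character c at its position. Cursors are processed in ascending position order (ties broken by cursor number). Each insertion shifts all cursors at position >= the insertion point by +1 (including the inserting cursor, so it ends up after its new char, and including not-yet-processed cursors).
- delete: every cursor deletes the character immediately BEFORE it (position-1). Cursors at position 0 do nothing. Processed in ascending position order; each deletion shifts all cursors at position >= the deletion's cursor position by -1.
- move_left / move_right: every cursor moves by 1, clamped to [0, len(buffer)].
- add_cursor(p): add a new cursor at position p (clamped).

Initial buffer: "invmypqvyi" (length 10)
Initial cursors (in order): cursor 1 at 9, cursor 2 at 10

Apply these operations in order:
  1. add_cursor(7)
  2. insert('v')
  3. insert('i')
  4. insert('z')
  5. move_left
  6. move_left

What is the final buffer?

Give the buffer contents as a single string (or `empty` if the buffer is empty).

After op 1 (add_cursor(7)): buffer="invmypqvyi" (len 10), cursors c3@7 c1@9 c2@10, authorship ..........
After op 2 (insert('v')): buffer="invmypqvvyviv" (len 13), cursors c3@8 c1@11 c2@13, authorship .......3..1.2
After op 3 (insert('i')): buffer="invmypqvivyviivi" (len 16), cursors c3@9 c1@13 c2@16, authorship .......33..11.22
After op 4 (insert('z')): buffer="invmypqvizvyviziviz" (len 19), cursors c3@10 c1@15 c2@19, authorship .......333..111.222
After op 5 (move_left): buffer="invmypqvizvyviziviz" (len 19), cursors c3@9 c1@14 c2@18, authorship .......333..111.222
After op 6 (move_left): buffer="invmypqvizvyviziviz" (len 19), cursors c3@8 c1@13 c2@17, authorship .......333..111.222

Answer: invmypqvizvyviziviz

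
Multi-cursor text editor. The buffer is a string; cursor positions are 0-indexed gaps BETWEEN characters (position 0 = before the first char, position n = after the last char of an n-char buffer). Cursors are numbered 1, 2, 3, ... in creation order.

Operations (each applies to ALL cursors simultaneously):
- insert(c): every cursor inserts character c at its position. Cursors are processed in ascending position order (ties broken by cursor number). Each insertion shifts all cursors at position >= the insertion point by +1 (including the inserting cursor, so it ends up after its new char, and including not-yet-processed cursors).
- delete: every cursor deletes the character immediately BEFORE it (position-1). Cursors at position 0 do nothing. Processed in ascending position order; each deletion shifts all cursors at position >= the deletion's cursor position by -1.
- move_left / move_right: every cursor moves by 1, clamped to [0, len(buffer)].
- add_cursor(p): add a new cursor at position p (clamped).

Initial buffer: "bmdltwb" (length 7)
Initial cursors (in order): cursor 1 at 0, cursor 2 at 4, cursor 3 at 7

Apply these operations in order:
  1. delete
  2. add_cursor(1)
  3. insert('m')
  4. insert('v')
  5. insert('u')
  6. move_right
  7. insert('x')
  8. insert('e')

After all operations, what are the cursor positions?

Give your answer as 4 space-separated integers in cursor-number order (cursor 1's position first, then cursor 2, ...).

Answer: 6 19 25 12

Derivation:
After op 1 (delete): buffer="bmdtw" (len 5), cursors c1@0 c2@3 c3@5, authorship .....
After op 2 (add_cursor(1)): buffer="bmdtw" (len 5), cursors c1@0 c4@1 c2@3 c3@5, authorship .....
After op 3 (insert('m')): buffer="mbmmdmtwm" (len 9), cursors c1@1 c4@3 c2@6 c3@9, authorship 1.4..2..3
After op 4 (insert('v')): buffer="mvbmvmdmvtwmv" (len 13), cursors c1@2 c4@5 c2@9 c3@13, authorship 11.44..22..33
After op 5 (insert('u')): buffer="mvubmvumdmvutwmvu" (len 17), cursors c1@3 c4@7 c2@12 c3@17, authorship 111.444..222..333
After op 6 (move_right): buffer="mvubmvumdmvutwmvu" (len 17), cursors c1@4 c4@8 c2@13 c3@17, authorship 111.444..222..333
After op 7 (insert('x')): buffer="mvubxmvumxdmvutxwmvux" (len 21), cursors c1@5 c4@10 c2@16 c3@21, authorship 111.1444.4.222.2.3333
After op 8 (insert('e')): buffer="mvubxemvumxedmvutxewmvuxe" (len 25), cursors c1@6 c4@12 c2@19 c3@25, authorship 111.11444.44.222.22.33333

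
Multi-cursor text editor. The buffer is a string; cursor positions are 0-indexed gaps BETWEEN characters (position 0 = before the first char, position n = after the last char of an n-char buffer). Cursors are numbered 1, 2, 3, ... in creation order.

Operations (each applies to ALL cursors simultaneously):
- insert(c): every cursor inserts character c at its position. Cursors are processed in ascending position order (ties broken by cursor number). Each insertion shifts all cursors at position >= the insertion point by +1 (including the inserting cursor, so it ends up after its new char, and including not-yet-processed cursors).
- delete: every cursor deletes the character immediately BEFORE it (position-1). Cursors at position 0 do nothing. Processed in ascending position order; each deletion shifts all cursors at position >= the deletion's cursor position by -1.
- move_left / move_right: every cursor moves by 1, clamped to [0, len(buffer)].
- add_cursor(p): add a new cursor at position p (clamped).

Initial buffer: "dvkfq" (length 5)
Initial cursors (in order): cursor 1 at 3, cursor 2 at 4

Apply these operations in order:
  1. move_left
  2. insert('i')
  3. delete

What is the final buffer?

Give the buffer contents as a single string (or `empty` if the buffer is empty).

Answer: dvkfq

Derivation:
After op 1 (move_left): buffer="dvkfq" (len 5), cursors c1@2 c2@3, authorship .....
After op 2 (insert('i')): buffer="dvikifq" (len 7), cursors c1@3 c2@5, authorship ..1.2..
After op 3 (delete): buffer="dvkfq" (len 5), cursors c1@2 c2@3, authorship .....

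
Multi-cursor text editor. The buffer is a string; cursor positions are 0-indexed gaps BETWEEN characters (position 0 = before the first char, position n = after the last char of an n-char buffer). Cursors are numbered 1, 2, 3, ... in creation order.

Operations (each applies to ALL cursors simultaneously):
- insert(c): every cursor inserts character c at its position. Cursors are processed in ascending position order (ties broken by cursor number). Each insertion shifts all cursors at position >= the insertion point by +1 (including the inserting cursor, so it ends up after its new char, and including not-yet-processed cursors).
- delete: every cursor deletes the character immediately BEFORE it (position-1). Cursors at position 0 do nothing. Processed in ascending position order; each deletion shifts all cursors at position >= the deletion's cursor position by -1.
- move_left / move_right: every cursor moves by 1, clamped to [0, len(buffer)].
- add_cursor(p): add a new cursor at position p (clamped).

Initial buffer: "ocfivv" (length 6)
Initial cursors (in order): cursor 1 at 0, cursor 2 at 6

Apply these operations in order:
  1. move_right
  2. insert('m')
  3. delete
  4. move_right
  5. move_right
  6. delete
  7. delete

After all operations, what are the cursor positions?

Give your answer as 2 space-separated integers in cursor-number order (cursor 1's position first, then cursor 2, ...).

Answer: 1 2

Derivation:
After op 1 (move_right): buffer="ocfivv" (len 6), cursors c1@1 c2@6, authorship ......
After op 2 (insert('m')): buffer="omcfivvm" (len 8), cursors c1@2 c2@8, authorship .1.....2
After op 3 (delete): buffer="ocfivv" (len 6), cursors c1@1 c2@6, authorship ......
After op 4 (move_right): buffer="ocfivv" (len 6), cursors c1@2 c2@6, authorship ......
After op 5 (move_right): buffer="ocfivv" (len 6), cursors c1@3 c2@6, authorship ......
After op 6 (delete): buffer="ociv" (len 4), cursors c1@2 c2@4, authorship ....
After op 7 (delete): buffer="oi" (len 2), cursors c1@1 c2@2, authorship ..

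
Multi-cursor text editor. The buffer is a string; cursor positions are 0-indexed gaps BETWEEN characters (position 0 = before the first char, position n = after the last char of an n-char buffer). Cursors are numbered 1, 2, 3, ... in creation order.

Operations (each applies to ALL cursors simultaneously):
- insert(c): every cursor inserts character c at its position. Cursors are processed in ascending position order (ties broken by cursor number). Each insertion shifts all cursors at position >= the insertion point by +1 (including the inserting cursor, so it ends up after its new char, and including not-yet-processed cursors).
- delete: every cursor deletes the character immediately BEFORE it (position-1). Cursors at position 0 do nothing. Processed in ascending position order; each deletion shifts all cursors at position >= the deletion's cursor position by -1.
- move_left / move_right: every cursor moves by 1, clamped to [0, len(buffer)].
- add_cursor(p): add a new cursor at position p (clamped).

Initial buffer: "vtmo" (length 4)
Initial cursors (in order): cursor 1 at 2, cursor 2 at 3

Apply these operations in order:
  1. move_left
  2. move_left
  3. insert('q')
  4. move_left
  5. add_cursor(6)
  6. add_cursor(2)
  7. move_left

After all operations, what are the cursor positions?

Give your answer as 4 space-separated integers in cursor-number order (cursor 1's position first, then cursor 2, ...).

After op 1 (move_left): buffer="vtmo" (len 4), cursors c1@1 c2@2, authorship ....
After op 2 (move_left): buffer="vtmo" (len 4), cursors c1@0 c2@1, authorship ....
After op 3 (insert('q')): buffer="qvqtmo" (len 6), cursors c1@1 c2@3, authorship 1.2...
After op 4 (move_left): buffer="qvqtmo" (len 6), cursors c1@0 c2@2, authorship 1.2...
After op 5 (add_cursor(6)): buffer="qvqtmo" (len 6), cursors c1@0 c2@2 c3@6, authorship 1.2...
After op 6 (add_cursor(2)): buffer="qvqtmo" (len 6), cursors c1@0 c2@2 c4@2 c3@6, authorship 1.2...
After op 7 (move_left): buffer="qvqtmo" (len 6), cursors c1@0 c2@1 c4@1 c3@5, authorship 1.2...

Answer: 0 1 5 1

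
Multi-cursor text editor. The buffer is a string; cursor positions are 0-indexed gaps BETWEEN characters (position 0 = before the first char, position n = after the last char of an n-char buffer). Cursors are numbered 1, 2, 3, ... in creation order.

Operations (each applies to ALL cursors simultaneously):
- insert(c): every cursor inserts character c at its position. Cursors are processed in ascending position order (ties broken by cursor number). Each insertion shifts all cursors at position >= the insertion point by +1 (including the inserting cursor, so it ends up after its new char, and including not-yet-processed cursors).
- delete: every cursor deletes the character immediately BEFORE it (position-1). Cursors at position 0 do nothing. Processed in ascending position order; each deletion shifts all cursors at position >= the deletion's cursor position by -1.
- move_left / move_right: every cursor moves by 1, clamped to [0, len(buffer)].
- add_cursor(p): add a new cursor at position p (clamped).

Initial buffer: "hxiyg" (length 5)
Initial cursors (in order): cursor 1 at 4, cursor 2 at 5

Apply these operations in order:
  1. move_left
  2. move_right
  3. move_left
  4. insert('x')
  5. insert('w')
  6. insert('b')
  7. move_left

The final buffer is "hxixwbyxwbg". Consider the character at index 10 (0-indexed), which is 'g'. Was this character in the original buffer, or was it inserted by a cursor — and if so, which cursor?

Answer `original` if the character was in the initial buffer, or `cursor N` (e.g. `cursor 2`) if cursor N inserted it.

After op 1 (move_left): buffer="hxiyg" (len 5), cursors c1@3 c2@4, authorship .....
After op 2 (move_right): buffer="hxiyg" (len 5), cursors c1@4 c2@5, authorship .....
After op 3 (move_left): buffer="hxiyg" (len 5), cursors c1@3 c2@4, authorship .....
After op 4 (insert('x')): buffer="hxixyxg" (len 7), cursors c1@4 c2@6, authorship ...1.2.
After op 5 (insert('w')): buffer="hxixwyxwg" (len 9), cursors c1@5 c2@8, authorship ...11.22.
After op 6 (insert('b')): buffer="hxixwbyxwbg" (len 11), cursors c1@6 c2@10, authorship ...111.222.
After op 7 (move_left): buffer="hxixwbyxwbg" (len 11), cursors c1@5 c2@9, authorship ...111.222.
Authorship (.=original, N=cursor N): . . . 1 1 1 . 2 2 2 .
Index 10: author = original

Answer: original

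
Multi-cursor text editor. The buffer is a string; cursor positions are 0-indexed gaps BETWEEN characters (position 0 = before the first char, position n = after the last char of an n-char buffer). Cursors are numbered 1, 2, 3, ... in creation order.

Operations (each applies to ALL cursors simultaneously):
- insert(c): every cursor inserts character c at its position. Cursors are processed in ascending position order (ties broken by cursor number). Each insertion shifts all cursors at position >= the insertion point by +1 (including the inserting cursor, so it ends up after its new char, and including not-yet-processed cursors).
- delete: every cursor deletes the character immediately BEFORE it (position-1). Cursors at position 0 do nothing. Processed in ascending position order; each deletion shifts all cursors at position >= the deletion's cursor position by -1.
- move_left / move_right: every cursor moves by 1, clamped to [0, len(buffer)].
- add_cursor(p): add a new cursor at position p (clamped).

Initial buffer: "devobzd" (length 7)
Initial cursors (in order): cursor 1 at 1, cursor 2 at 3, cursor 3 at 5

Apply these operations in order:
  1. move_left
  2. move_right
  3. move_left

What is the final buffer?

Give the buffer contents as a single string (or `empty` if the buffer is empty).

Answer: devobzd

Derivation:
After op 1 (move_left): buffer="devobzd" (len 7), cursors c1@0 c2@2 c3@4, authorship .......
After op 2 (move_right): buffer="devobzd" (len 7), cursors c1@1 c2@3 c3@5, authorship .......
After op 3 (move_left): buffer="devobzd" (len 7), cursors c1@0 c2@2 c3@4, authorship .......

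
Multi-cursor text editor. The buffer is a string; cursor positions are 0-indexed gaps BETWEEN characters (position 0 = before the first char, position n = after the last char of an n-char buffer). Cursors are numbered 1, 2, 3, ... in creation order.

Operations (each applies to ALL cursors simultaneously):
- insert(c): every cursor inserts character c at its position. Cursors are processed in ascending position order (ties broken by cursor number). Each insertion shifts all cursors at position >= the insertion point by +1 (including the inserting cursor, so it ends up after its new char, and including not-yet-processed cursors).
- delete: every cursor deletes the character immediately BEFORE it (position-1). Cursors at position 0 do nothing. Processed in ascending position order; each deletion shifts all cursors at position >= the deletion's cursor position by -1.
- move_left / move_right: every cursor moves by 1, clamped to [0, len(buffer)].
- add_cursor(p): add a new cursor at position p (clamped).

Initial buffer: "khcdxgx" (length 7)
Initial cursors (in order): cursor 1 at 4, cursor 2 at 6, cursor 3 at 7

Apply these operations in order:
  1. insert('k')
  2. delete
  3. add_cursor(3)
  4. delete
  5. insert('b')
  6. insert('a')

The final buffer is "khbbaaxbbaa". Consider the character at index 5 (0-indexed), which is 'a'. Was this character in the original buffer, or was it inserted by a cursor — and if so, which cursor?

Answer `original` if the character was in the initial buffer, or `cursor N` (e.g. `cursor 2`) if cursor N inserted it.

After op 1 (insert('k')): buffer="khcdkxgkxk" (len 10), cursors c1@5 c2@8 c3@10, authorship ....1..2.3
After op 2 (delete): buffer="khcdxgx" (len 7), cursors c1@4 c2@6 c3@7, authorship .......
After op 3 (add_cursor(3)): buffer="khcdxgx" (len 7), cursors c4@3 c1@4 c2@6 c3@7, authorship .......
After op 4 (delete): buffer="khx" (len 3), cursors c1@2 c4@2 c2@3 c3@3, authorship ...
After op 5 (insert('b')): buffer="khbbxbb" (len 7), cursors c1@4 c4@4 c2@7 c3@7, authorship ..14.23
After op 6 (insert('a')): buffer="khbbaaxbbaa" (len 11), cursors c1@6 c4@6 c2@11 c3@11, authorship ..1414.2323
Authorship (.=original, N=cursor N): . . 1 4 1 4 . 2 3 2 3
Index 5: author = 4

Answer: cursor 4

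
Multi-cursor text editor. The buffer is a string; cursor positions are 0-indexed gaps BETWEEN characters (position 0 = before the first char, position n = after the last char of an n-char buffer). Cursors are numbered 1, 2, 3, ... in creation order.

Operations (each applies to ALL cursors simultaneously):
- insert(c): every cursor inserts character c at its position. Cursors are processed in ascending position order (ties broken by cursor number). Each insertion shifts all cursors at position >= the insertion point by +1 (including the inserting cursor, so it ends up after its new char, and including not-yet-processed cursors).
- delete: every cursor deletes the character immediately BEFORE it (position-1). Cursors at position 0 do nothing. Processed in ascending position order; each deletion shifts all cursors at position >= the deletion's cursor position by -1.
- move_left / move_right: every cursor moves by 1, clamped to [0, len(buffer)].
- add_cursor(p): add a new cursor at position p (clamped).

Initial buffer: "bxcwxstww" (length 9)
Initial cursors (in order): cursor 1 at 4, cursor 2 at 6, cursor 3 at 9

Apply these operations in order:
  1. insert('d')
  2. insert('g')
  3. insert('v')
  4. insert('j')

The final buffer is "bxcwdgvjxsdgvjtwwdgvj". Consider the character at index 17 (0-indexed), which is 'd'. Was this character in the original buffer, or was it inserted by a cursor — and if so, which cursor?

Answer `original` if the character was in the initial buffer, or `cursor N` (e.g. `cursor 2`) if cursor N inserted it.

After op 1 (insert('d')): buffer="bxcwdxsdtwwd" (len 12), cursors c1@5 c2@8 c3@12, authorship ....1..2...3
After op 2 (insert('g')): buffer="bxcwdgxsdgtwwdg" (len 15), cursors c1@6 c2@10 c3@15, authorship ....11..22...33
After op 3 (insert('v')): buffer="bxcwdgvxsdgvtwwdgv" (len 18), cursors c1@7 c2@12 c3@18, authorship ....111..222...333
After op 4 (insert('j')): buffer="bxcwdgvjxsdgvjtwwdgvj" (len 21), cursors c1@8 c2@14 c3@21, authorship ....1111..2222...3333
Authorship (.=original, N=cursor N): . . . . 1 1 1 1 . . 2 2 2 2 . . . 3 3 3 3
Index 17: author = 3

Answer: cursor 3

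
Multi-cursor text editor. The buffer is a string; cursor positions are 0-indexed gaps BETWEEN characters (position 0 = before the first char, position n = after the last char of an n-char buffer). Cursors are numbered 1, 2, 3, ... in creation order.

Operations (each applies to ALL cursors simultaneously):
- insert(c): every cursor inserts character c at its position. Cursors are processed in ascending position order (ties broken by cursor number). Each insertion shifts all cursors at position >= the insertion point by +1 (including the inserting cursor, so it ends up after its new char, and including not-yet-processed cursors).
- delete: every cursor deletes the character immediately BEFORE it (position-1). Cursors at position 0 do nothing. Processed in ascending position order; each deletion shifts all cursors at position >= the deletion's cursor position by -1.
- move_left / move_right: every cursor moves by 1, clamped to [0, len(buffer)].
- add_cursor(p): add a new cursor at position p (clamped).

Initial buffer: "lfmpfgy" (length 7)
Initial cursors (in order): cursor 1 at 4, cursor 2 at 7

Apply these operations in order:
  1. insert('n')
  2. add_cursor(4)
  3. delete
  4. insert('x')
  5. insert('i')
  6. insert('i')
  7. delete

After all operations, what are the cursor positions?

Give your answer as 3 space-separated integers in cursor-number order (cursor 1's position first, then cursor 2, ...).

After op 1 (insert('n')): buffer="lfmpnfgyn" (len 9), cursors c1@5 c2@9, authorship ....1...2
After op 2 (add_cursor(4)): buffer="lfmpnfgyn" (len 9), cursors c3@4 c1@5 c2@9, authorship ....1...2
After op 3 (delete): buffer="lfmfgy" (len 6), cursors c1@3 c3@3 c2@6, authorship ......
After op 4 (insert('x')): buffer="lfmxxfgyx" (len 9), cursors c1@5 c3@5 c2@9, authorship ...13...2
After op 5 (insert('i')): buffer="lfmxxiifgyxi" (len 12), cursors c1@7 c3@7 c2@12, authorship ...1313...22
After op 6 (insert('i')): buffer="lfmxxiiiifgyxii" (len 15), cursors c1@9 c3@9 c2@15, authorship ...131313...222
After op 7 (delete): buffer="lfmxxiifgyxi" (len 12), cursors c1@7 c3@7 c2@12, authorship ...1313...22

Answer: 7 12 7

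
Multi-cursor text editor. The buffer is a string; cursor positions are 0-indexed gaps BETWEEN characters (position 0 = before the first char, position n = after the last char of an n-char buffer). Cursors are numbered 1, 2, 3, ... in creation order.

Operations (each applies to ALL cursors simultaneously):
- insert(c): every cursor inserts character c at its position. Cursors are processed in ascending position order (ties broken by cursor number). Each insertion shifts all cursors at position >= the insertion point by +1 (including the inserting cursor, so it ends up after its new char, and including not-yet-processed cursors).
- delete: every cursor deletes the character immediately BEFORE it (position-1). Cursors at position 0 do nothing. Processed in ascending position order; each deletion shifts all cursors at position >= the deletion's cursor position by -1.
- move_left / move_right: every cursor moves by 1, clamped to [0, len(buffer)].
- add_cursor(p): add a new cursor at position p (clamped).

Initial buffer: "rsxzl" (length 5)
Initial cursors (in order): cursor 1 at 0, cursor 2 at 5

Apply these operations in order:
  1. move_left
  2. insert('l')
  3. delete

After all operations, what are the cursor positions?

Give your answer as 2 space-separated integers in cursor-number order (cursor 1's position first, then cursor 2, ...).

Answer: 0 4

Derivation:
After op 1 (move_left): buffer="rsxzl" (len 5), cursors c1@0 c2@4, authorship .....
After op 2 (insert('l')): buffer="lrsxzll" (len 7), cursors c1@1 c2@6, authorship 1....2.
After op 3 (delete): buffer="rsxzl" (len 5), cursors c1@0 c2@4, authorship .....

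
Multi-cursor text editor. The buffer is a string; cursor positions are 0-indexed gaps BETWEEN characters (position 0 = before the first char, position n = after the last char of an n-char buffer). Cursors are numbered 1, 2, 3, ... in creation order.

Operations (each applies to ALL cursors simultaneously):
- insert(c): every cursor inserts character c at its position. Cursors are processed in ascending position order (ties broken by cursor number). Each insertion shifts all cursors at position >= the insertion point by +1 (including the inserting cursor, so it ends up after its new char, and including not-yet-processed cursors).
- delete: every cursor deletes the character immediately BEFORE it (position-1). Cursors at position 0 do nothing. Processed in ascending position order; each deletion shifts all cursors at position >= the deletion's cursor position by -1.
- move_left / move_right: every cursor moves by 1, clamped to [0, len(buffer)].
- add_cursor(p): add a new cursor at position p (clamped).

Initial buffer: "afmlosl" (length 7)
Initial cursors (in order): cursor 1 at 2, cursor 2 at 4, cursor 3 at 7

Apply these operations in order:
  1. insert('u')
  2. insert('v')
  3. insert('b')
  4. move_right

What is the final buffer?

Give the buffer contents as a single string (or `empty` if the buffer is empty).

Answer: afuvbmluvbosluvb

Derivation:
After op 1 (insert('u')): buffer="afumluoslu" (len 10), cursors c1@3 c2@6 c3@10, authorship ..1..2...3
After op 2 (insert('v')): buffer="afuvmluvosluv" (len 13), cursors c1@4 c2@8 c3@13, authorship ..11..22...33
After op 3 (insert('b')): buffer="afuvbmluvbosluvb" (len 16), cursors c1@5 c2@10 c3@16, authorship ..111..222...333
After op 4 (move_right): buffer="afuvbmluvbosluvb" (len 16), cursors c1@6 c2@11 c3@16, authorship ..111..222...333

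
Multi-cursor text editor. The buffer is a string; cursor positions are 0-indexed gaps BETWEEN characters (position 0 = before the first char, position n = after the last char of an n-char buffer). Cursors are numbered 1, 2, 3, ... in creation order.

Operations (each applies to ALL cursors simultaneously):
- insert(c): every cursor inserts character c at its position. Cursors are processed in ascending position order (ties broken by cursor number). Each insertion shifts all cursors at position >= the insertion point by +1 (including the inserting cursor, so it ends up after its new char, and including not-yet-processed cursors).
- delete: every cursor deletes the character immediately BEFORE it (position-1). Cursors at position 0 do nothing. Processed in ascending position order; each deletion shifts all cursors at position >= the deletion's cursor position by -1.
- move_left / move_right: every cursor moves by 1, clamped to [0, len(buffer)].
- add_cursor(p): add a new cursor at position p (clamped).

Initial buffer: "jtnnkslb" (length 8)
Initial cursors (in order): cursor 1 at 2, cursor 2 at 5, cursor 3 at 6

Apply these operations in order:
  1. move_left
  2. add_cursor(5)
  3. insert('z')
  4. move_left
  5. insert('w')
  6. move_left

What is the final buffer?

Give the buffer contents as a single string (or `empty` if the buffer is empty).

Answer: jwztnnwzkzwwzslb

Derivation:
After op 1 (move_left): buffer="jtnnkslb" (len 8), cursors c1@1 c2@4 c3@5, authorship ........
After op 2 (add_cursor(5)): buffer="jtnnkslb" (len 8), cursors c1@1 c2@4 c3@5 c4@5, authorship ........
After op 3 (insert('z')): buffer="jztnnzkzzslb" (len 12), cursors c1@2 c2@6 c3@9 c4@9, authorship .1...2.34...
After op 4 (move_left): buffer="jztnnzkzzslb" (len 12), cursors c1@1 c2@5 c3@8 c4@8, authorship .1...2.34...
After op 5 (insert('w')): buffer="jwztnnwzkzwwzslb" (len 16), cursors c1@2 c2@7 c3@12 c4@12, authorship .11...22.3344...
After op 6 (move_left): buffer="jwztnnwzkzwwzslb" (len 16), cursors c1@1 c2@6 c3@11 c4@11, authorship .11...22.3344...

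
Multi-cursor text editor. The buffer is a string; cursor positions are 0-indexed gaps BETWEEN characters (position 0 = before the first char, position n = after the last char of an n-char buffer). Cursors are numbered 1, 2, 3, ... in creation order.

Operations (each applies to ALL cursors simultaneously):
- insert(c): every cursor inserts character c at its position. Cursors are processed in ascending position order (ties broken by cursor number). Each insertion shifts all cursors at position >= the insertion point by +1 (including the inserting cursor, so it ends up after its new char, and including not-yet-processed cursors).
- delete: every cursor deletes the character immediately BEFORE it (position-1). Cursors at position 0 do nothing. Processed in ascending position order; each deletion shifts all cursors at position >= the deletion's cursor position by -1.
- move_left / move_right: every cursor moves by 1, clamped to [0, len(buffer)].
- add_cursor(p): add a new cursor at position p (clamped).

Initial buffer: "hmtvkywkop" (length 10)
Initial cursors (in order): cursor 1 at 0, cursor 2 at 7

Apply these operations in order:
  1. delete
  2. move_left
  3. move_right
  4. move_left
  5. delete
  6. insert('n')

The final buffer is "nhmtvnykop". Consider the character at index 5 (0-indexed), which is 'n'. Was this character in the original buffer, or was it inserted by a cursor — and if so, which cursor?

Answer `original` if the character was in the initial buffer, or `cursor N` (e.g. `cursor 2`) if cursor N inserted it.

After op 1 (delete): buffer="hmtvkykop" (len 9), cursors c1@0 c2@6, authorship .........
After op 2 (move_left): buffer="hmtvkykop" (len 9), cursors c1@0 c2@5, authorship .........
After op 3 (move_right): buffer="hmtvkykop" (len 9), cursors c1@1 c2@6, authorship .........
After op 4 (move_left): buffer="hmtvkykop" (len 9), cursors c1@0 c2@5, authorship .........
After op 5 (delete): buffer="hmtvykop" (len 8), cursors c1@0 c2@4, authorship ........
After op 6 (insert('n')): buffer="nhmtvnykop" (len 10), cursors c1@1 c2@6, authorship 1....2....
Authorship (.=original, N=cursor N): 1 . . . . 2 . . . .
Index 5: author = 2

Answer: cursor 2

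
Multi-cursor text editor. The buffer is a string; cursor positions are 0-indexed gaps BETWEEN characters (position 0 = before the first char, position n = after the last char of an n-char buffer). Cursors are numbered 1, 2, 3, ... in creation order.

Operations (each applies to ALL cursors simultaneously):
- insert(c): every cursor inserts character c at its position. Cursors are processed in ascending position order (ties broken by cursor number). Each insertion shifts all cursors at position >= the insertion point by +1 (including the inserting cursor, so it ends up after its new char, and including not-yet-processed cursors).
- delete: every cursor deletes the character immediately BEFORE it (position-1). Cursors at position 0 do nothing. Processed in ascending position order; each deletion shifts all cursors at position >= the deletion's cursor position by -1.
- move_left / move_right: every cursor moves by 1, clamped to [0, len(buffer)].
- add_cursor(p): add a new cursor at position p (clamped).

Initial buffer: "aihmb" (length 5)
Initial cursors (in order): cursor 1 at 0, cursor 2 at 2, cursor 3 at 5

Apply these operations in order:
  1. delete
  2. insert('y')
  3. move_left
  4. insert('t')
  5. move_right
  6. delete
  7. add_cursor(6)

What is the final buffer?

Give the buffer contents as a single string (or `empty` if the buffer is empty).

After op 1 (delete): buffer="ahm" (len 3), cursors c1@0 c2@1 c3@3, authorship ...
After op 2 (insert('y')): buffer="yayhmy" (len 6), cursors c1@1 c2@3 c3@6, authorship 1.2..3
After op 3 (move_left): buffer="yayhmy" (len 6), cursors c1@0 c2@2 c3@5, authorship 1.2..3
After op 4 (insert('t')): buffer="tyatyhmty" (len 9), cursors c1@1 c2@4 c3@8, authorship 11.22..33
After op 5 (move_right): buffer="tyatyhmty" (len 9), cursors c1@2 c2@5 c3@9, authorship 11.22..33
After op 6 (delete): buffer="tathmt" (len 6), cursors c1@1 c2@3 c3@6, authorship 1.2..3
After op 7 (add_cursor(6)): buffer="tathmt" (len 6), cursors c1@1 c2@3 c3@6 c4@6, authorship 1.2..3

Answer: tathmt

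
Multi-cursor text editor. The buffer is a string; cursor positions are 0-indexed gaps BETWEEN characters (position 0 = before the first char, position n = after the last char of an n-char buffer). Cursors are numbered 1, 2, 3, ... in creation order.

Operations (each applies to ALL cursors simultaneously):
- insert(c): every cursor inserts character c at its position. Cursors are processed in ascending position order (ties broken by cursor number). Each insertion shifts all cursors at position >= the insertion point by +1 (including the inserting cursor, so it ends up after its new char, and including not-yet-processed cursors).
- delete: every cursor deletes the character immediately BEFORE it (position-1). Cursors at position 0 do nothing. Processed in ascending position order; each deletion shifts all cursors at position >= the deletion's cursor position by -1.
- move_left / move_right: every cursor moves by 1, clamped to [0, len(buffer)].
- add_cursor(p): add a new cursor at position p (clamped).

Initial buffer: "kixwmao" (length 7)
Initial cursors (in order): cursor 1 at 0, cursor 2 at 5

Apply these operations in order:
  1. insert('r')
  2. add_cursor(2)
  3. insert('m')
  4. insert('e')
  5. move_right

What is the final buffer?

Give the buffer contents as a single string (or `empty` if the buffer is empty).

After op 1 (insert('r')): buffer="rkixwmrao" (len 9), cursors c1@1 c2@7, authorship 1.....2..
After op 2 (add_cursor(2)): buffer="rkixwmrao" (len 9), cursors c1@1 c3@2 c2@7, authorship 1.....2..
After op 3 (insert('m')): buffer="rmkmixwmrmao" (len 12), cursors c1@2 c3@4 c2@10, authorship 11.3....22..
After op 4 (insert('e')): buffer="rmekmeixwmrmeao" (len 15), cursors c1@3 c3@6 c2@13, authorship 111.33....222..
After op 5 (move_right): buffer="rmekmeixwmrmeao" (len 15), cursors c1@4 c3@7 c2@14, authorship 111.33....222..

Answer: rmekmeixwmrmeao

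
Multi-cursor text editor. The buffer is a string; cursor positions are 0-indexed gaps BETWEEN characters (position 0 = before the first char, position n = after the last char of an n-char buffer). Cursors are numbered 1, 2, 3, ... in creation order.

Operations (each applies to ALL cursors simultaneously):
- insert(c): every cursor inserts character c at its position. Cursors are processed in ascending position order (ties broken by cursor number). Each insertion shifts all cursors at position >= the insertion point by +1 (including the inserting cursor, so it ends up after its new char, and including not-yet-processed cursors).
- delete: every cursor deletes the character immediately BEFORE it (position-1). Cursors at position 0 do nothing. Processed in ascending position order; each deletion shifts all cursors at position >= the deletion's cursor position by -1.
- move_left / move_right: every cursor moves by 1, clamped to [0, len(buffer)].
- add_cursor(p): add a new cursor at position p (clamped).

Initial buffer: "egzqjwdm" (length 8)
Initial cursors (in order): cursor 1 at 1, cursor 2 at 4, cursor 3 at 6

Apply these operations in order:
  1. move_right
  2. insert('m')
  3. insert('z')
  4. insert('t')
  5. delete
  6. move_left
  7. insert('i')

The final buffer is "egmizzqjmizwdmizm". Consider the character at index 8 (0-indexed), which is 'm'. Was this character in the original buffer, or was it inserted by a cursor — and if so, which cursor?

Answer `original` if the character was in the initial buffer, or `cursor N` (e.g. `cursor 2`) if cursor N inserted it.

Answer: cursor 2

Derivation:
After op 1 (move_right): buffer="egzqjwdm" (len 8), cursors c1@2 c2@5 c3@7, authorship ........
After op 2 (insert('m')): buffer="egmzqjmwdmm" (len 11), cursors c1@3 c2@7 c3@10, authorship ..1...2..3.
After op 3 (insert('z')): buffer="egmzzqjmzwdmzm" (len 14), cursors c1@4 c2@9 c3@13, authorship ..11...22..33.
After op 4 (insert('t')): buffer="egmztzqjmztwdmztm" (len 17), cursors c1@5 c2@11 c3@16, authorship ..111...222..333.
After op 5 (delete): buffer="egmzzqjmzwdmzm" (len 14), cursors c1@4 c2@9 c3@13, authorship ..11...22..33.
After op 6 (move_left): buffer="egmzzqjmzwdmzm" (len 14), cursors c1@3 c2@8 c3@12, authorship ..11...22..33.
After op 7 (insert('i')): buffer="egmizzqjmizwdmizm" (len 17), cursors c1@4 c2@10 c3@15, authorship ..111...222..333.
Authorship (.=original, N=cursor N): . . 1 1 1 . . . 2 2 2 . . 3 3 3 .
Index 8: author = 2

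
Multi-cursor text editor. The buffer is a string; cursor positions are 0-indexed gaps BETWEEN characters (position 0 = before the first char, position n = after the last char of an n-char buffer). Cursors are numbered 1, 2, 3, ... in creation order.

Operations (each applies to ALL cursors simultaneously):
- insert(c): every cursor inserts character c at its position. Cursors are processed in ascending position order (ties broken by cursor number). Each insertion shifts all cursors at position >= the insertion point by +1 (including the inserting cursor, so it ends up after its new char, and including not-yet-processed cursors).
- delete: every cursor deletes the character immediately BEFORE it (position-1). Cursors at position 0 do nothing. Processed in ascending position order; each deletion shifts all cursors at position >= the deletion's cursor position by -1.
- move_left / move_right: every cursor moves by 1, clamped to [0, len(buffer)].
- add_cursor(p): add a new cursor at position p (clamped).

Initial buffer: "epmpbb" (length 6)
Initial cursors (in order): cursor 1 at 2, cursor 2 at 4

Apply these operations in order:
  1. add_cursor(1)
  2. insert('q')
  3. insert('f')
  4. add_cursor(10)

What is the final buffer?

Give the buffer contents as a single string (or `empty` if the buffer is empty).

After op 1 (add_cursor(1)): buffer="epmpbb" (len 6), cursors c3@1 c1@2 c2@4, authorship ......
After op 2 (insert('q')): buffer="eqpqmpqbb" (len 9), cursors c3@2 c1@4 c2@7, authorship .3.1..2..
After op 3 (insert('f')): buffer="eqfpqfmpqfbb" (len 12), cursors c3@3 c1@6 c2@10, authorship .33.11..22..
After op 4 (add_cursor(10)): buffer="eqfpqfmpqfbb" (len 12), cursors c3@3 c1@6 c2@10 c4@10, authorship .33.11..22..

Answer: eqfpqfmpqfbb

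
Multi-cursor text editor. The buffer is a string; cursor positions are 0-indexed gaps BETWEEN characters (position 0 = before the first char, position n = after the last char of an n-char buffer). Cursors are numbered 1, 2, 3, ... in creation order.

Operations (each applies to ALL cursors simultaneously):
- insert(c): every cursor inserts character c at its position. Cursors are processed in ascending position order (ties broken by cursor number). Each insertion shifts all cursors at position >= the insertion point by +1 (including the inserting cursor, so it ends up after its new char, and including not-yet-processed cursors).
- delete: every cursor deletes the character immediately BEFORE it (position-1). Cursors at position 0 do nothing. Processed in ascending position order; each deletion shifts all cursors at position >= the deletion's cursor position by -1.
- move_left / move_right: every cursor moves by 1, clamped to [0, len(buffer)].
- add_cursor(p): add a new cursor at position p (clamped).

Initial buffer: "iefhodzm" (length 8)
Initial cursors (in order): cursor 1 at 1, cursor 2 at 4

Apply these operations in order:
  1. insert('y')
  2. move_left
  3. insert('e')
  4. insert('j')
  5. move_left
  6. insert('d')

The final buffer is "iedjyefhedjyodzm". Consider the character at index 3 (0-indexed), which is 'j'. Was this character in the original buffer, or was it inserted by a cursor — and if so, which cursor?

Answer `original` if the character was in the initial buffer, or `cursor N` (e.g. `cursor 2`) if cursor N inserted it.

After op 1 (insert('y')): buffer="iyefhyodzm" (len 10), cursors c1@2 c2@6, authorship .1...2....
After op 2 (move_left): buffer="iyefhyodzm" (len 10), cursors c1@1 c2@5, authorship .1...2....
After op 3 (insert('e')): buffer="ieyefheyodzm" (len 12), cursors c1@2 c2@7, authorship .11...22....
After op 4 (insert('j')): buffer="iejyefhejyodzm" (len 14), cursors c1@3 c2@9, authorship .111...222....
After op 5 (move_left): buffer="iejyefhejyodzm" (len 14), cursors c1@2 c2@8, authorship .111...222....
After op 6 (insert('d')): buffer="iedjyefhedjyodzm" (len 16), cursors c1@3 c2@10, authorship .1111...2222....
Authorship (.=original, N=cursor N): . 1 1 1 1 . . . 2 2 2 2 . . . .
Index 3: author = 1

Answer: cursor 1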